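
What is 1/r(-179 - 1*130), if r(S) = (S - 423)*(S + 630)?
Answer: -1/234972 ≈ -4.2558e-6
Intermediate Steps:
r(S) = (-423 + S)*(630 + S)
1/r(-179 - 1*130) = 1/(-266490 + (-179 - 1*130)**2 + 207*(-179 - 1*130)) = 1/(-266490 + (-179 - 130)**2 + 207*(-179 - 130)) = 1/(-266490 + (-309)**2 + 207*(-309)) = 1/(-266490 + 95481 - 63963) = 1/(-234972) = -1/234972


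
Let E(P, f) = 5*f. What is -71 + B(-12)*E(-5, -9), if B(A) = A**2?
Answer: -6551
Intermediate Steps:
-71 + B(-12)*E(-5, -9) = -71 + (-12)**2*(5*(-9)) = -71 + 144*(-45) = -71 - 6480 = -6551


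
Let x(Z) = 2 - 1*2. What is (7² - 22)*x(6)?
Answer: 0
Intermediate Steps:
x(Z) = 0 (x(Z) = 2 - 2 = 0)
(7² - 22)*x(6) = (7² - 22)*0 = (49 - 22)*0 = 27*0 = 0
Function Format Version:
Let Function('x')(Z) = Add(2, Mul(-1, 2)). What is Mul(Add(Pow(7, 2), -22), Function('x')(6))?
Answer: 0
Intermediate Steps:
Function('x')(Z) = 0 (Function('x')(Z) = Add(2, -2) = 0)
Mul(Add(Pow(7, 2), -22), Function('x')(6)) = Mul(Add(Pow(7, 2), -22), 0) = Mul(Add(49, -22), 0) = Mul(27, 0) = 0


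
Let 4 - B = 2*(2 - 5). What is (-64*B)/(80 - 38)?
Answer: -320/21 ≈ -15.238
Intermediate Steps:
B = 10 (B = 4 - 2*(2 - 5) = 4 - 2*(-3) = 4 - 1*(-6) = 4 + 6 = 10)
(-64*B)/(80 - 38) = (-64*10)/(80 - 38) = -640/42 = -640*1/42 = -320/21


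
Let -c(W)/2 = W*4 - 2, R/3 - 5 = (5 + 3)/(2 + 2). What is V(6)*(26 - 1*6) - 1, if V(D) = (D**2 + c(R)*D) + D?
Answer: -18841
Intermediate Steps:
R = 21 (R = 15 + 3*((5 + 3)/(2 + 2)) = 15 + 3*(8/4) = 15 + 3*(8*(1/4)) = 15 + 3*2 = 15 + 6 = 21)
c(W) = 4 - 8*W (c(W) = -2*(W*4 - 2) = -2*(4*W - 2) = -2*(-2 + 4*W) = 4 - 8*W)
V(D) = D**2 - 163*D (V(D) = (D**2 + (4 - 8*21)*D) + D = (D**2 + (4 - 168)*D) + D = (D**2 - 164*D) + D = D**2 - 163*D)
V(6)*(26 - 1*6) - 1 = (6*(-163 + 6))*(26 - 1*6) - 1 = (6*(-157))*(26 - 6) - 1 = -942*20 - 1 = -18840 - 1 = -18841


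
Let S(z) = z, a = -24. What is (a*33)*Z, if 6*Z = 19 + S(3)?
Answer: -2904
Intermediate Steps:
Z = 11/3 (Z = (19 + 3)/6 = (1/6)*22 = 11/3 ≈ 3.6667)
(a*33)*Z = -24*33*(11/3) = -792*11/3 = -2904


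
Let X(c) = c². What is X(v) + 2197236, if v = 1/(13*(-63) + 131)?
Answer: 1040048477185/473344 ≈ 2.1972e+6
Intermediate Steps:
v = -1/688 (v = 1/(-819 + 131) = 1/(-688) = -1/688 ≈ -0.0014535)
X(v) + 2197236 = (-1/688)² + 2197236 = 1/473344 + 2197236 = 1040048477185/473344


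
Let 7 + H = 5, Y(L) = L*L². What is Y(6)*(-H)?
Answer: 432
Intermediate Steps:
Y(L) = L³
H = -2 (H = -7 + 5 = -2)
Y(6)*(-H) = 6³*(-1*(-2)) = 216*2 = 432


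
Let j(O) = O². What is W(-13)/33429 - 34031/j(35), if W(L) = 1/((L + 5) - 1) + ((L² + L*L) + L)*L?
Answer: -10285182541/368554725 ≈ -27.907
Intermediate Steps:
W(L) = 1/(4 + L) + L*(L + 2*L²) (W(L) = 1/((5 + L) - 1) + ((L² + L²) + L)*L = 1/(4 + L) + (2*L² + L)*L = 1/(4 + L) + (L + 2*L²)*L = 1/(4 + L) + L*(L + 2*L²))
W(-13)/33429 - 34031/j(35) = ((1 + 2*(-13)⁴ + 4*(-13)² + 9*(-13)³)/(4 - 13))/33429 - 34031/(35²) = ((1 + 2*28561 + 4*169 + 9*(-2197))/(-9))*(1/33429) - 34031/1225 = -(1 + 57122 + 676 - 19773)/9*(1/33429) - 34031*1/1225 = -⅑*38026*(1/33429) - 34031/1225 = -38026/9*1/33429 - 34031/1225 = -38026/300861 - 34031/1225 = -10285182541/368554725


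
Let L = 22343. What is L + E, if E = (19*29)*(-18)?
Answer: 12425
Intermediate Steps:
E = -9918 (E = 551*(-18) = -9918)
L + E = 22343 - 9918 = 12425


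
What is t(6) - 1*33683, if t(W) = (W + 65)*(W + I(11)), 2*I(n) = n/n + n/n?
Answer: -33186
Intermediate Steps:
I(n) = 1 (I(n) = (n/n + n/n)/2 = (1 + 1)/2 = (1/2)*2 = 1)
t(W) = (1 + W)*(65 + W) (t(W) = (W + 65)*(W + 1) = (65 + W)*(1 + W) = (1 + W)*(65 + W))
t(6) - 1*33683 = (65 + 6**2 + 66*6) - 1*33683 = (65 + 36 + 396) - 33683 = 497 - 33683 = -33186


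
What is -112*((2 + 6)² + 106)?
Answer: -19040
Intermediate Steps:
-112*((2 + 6)² + 106) = -112*(8² + 106) = -112*(64 + 106) = -112*170 = -19040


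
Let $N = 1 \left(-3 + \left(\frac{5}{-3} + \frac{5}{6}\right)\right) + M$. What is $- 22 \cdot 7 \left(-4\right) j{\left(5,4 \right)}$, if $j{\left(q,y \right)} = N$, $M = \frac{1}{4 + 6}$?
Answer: $- \frac{34496}{15} \approx -2299.7$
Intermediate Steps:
$M = \frac{1}{10} \approx 0.1$
$N = - \frac{56}{15}$ ($N = 1 \left(-3 + \left(\frac{5}{-3} + \frac{5}{6}\right)\right) + \frac{1}{10} = 1 \left(-3 + \left(5 \left(- \frac{1}{3}\right) + 5 \cdot \frac{1}{6}\right)\right) + \frac{1}{10} = 1 \left(-3 + \left(- \frac{5}{3} + \frac{5}{6}\right)\right) + \frac{1}{10} = 1 \left(-3 - \frac{5}{6}\right) + \frac{1}{10} = 1 \left(- \frac{23}{6}\right) + \frac{1}{10} = - \frac{23}{6} + \frac{1}{10} = - \frac{56}{15} \approx -3.7333$)
$j{\left(q,y \right)} = - \frac{56}{15}$
$- 22 \cdot 7 \left(-4\right) j{\left(5,4 \right)} = - 22 \cdot 7 \left(-4\right) \left(- \frac{56}{15}\right) = \left(-22\right) \left(-28\right) \left(- \frac{56}{15}\right) = 616 \left(- \frac{56}{15}\right) = - \frac{34496}{15}$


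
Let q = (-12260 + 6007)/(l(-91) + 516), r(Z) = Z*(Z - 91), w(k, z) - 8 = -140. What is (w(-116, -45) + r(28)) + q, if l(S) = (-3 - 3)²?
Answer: -1052845/552 ≈ -1907.3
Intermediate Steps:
w(k, z) = -132 (w(k, z) = 8 - 140 = -132)
l(S) = 36 (l(S) = (-6)² = 36)
r(Z) = Z*(-91 + Z)
q = -6253/552 (q = (-12260 + 6007)/(36 + 516) = -6253/552 ≈ -11.328)
(w(-116, -45) + r(28)) + q = (-132 + 28*(-91 + 28)) - 6253/552 = (-132 + 28*(-63)) - 6253/552 = (-132 - 1764) - 6253/552 = -1896 - 6253/552 = -1052845/552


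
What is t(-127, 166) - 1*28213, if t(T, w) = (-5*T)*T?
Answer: -108858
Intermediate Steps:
t(T, w) = -5*T**2
t(-127, 166) - 1*28213 = -5*(-127)**2 - 1*28213 = -5*16129 - 28213 = -80645 - 28213 = -108858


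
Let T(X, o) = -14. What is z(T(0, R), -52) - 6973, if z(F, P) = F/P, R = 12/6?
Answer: -181291/26 ≈ -6972.7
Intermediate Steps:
R = 2 (R = 12*(⅙) = 2)
z(T(0, R), -52) - 6973 = -14/(-52) - 6973 = -14*(-1/52) - 6973 = 7/26 - 6973 = -181291/26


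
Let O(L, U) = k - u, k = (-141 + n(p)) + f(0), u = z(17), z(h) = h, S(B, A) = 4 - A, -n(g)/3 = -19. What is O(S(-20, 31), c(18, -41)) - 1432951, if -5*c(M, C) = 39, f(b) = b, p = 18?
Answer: -1433052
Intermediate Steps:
n(g) = 57 (n(g) = -3*(-19) = 57)
u = 17
c(M, C) = -39/5 (c(M, C) = -⅕*39 = -39/5)
k = -84 (k = (-141 + 57) + 0 = -84 + 0 = -84)
O(L, U) = -101 (O(L, U) = -84 - 1*17 = -84 - 17 = -101)
O(S(-20, 31), c(18, -41)) - 1432951 = -101 - 1432951 = -1433052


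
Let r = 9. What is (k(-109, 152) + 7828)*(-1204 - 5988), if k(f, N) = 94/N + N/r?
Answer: -9648655946/171 ≈ -5.6425e+7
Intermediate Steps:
k(f, N) = 94/N + N/9
(k(-109, 152) + 7828)*(-1204 - 5988) = ((94/152 + (⅑)*152) + 7828)*(-1204 - 5988) = ((94*(1/152) + 152/9) + 7828)*(-7192) = ((47/76 + 152/9) + 7828)*(-7192) = (11975/684 + 7828)*(-7192) = (5366327/684)*(-7192) = -9648655946/171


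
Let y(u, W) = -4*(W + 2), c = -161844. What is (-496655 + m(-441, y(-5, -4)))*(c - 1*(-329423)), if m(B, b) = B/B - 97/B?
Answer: -36703876018543/441 ≈ -8.3229e+10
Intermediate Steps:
y(u, W) = -8 - 4*W (y(u, W) = -4*(2 + W) = -8 - 4*W)
m(B, b) = 1 - 97/B
(-496655 + m(-441, y(-5, -4)))*(c - 1*(-329423)) = (-496655 + (-97 - 441)/(-441))*(-161844 - 1*(-329423)) = (-496655 - 1/441*(-538))*(-161844 + 329423) = (-496655 + 538/441)*167579 = -219024317/441*167579 = -36703876018543/441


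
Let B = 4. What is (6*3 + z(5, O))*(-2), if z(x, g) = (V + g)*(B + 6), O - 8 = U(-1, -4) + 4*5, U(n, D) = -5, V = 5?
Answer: -596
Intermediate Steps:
O = 23 (O = 8 + (-5 + 4*5) = 8 + (-5 + 20) = 8 + 15 = 23)
z(x, g) = 50 + 10*g (z(x, g) = (5 + g)*(4 + 6) = (5 + g)*10 = 50 + 10*g)
(6*3 + z(5, O))*(-2) = (6*3 + (50 + 10*23))*(-2) = (18 + (50 + 230))*(-2) = (18 + 280)*(-2) = 298*(-2) = -596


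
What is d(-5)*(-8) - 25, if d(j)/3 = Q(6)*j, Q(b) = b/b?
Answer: 95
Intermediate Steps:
Q(b) = 1
d(j) = 3*j (d(j) = 3*(1*j) = 3*j)
d(-5)*(-8) - 25 = (3*(-5))*(-8) - 25 = -15*(-8) - 25 = 120 - 25 = 95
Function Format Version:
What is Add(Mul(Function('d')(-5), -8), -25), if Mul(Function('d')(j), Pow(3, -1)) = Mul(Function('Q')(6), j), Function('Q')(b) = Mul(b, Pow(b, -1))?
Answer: 95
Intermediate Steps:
Function('Q')(b) = 1
Function('d')(j) = Mul(3, j) (Function('d')(j) = Mul(3, Mul(1, j)) = Mul(3, j))
Add(Mul(Function('d')(-5), -8), -25) = Add(Mul(Mul(3, -5), -8), -25) = Add(Mul(-15, -8), -25) = Add(120, -25) = 95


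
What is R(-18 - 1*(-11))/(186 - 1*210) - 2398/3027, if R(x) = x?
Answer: -12121/24216 ≈ -0.50054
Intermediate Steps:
R(-18 - 1*(-11))/(186 - 1*210) - 2398/3027 = (-18 - 1*(-11))/(186 - 1*210) - 2398/3027 = (-18 + 11)/(186 - 210) - 2398*1/3027 = -7/(-24) - 2398/3027 = -7*(-1/24) - 2398/3027 = 7/24 - 2398/3027 = -12121/24216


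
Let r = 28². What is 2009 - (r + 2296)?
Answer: -1071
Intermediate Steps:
r = 784
2009 - (r + 2296) = 2009 - (784 + 2296) = 2009 - 1*3080 = 2009 - 3080 = -1071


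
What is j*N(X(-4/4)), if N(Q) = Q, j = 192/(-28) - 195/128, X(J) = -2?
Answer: 7509/448 ≈ 16.761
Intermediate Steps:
j = -7509/896 (j = 192*(-1/28) - 195*1/128 = -48/7 - 195/128 = -7509/896 ≈ -8.3806)
j*N(X(-4/4)) = -7509/896*(-2) = 7509/448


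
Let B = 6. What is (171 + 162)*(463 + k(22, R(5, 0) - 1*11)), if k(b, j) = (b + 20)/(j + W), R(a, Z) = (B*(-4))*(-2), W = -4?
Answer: 1700631/11 ≈ 1.5460e+5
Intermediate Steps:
R(a, Z) = 48 (R(a, Z) = (6*(-4))*(-2) = -24*(-2) = 48)
k(b, j) = (20 + b)/(-4 + j) (k(b, j) = (b + 20)/(j - 4) = (20 + b)/(-4 + j))
(171 + 162)*(463 + k(22, R(5, 0) - 1*11)) = (171 + 162)*(463 + (20 + 22)/(-4 + (48 - 1*11))) = 333*(463 + 42/(-4 + (48 - 11))) = 333*(463 + 42/(-4 + 37)) = 333*(463 + 42/33) = 333*(463 + (1/33)*42) = 333*(463 + 14/11) = 333*(5107/11) = 1700631/11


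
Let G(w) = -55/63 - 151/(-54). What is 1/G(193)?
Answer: 378/727 ≈ 0.51995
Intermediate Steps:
G(w) = 727/378 (G(w) = -55*1/63 - 151*(-1/54) = -55/63 + 151/54 = 727/378)
1/G(193) = 1/(727/378) = 378/727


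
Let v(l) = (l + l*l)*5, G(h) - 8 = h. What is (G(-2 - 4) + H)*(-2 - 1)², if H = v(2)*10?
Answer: 2718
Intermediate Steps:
G(h) = 8 + h
v(l) = 5*l + 5*l² (v(l) = (l + l²)*5 = 5*l + 5*l²)
H = 300 (H = (5*2*(1 + 2))*10 = (5*2*3)*10 = 30*10 = 300)
(G(-2 - 4) + H)*(-2 - 1)² = ((8 + (-2 - 4)) + 300)*(-2 - 1)² = ((8 - 6) + 300)*(-3)² = (2 + 300)*9 = 302*9 = 2718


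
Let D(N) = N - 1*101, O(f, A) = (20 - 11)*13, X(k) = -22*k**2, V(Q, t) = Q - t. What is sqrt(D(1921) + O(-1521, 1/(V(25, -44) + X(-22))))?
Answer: sqrt(1937) ≈ 44.011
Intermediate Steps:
O(f, A) = 117 (O(f, A) = 9*13 = 117)
D(N) = -101 + N (D(N) = N - 101 = -101 + N)
sqrt(D(1921) + O(-1521, 1/(V(25, -44) + X(-22)))) = sqrt((-101 + 1921) + 117) = sqrt(1820 + 117) = sqrt(1937)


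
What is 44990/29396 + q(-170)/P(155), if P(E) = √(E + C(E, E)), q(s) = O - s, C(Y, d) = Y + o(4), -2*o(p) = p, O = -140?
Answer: 22495/14698 + 15*√77/77 ≈ 3.2399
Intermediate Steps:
o(p) = -p/2
C(Y, d) = -2 + Y (C(Y, d) = Y - ½*4 = Y - 2 = -2 + Y)
q(s) = -140 - s
P(E) = √(-2 + 2*E) (P(E) = √(E + (-2 + E)) = √(-2 + 2*E))
44990/29396 + q(-170)/P(155) = 44990/29396 + (-140 - 1*(-170))/(√(-2 + 2*155)) = 44990*(1/29396) + (-140 + 170)/(√(-2 + 310)) = 22495/14698 + 30/(√308) = 22495/14698 + 30/((2*√77)) = 22495/14698 + 30*(√77/154) = 22495/14698 + 15*√77/77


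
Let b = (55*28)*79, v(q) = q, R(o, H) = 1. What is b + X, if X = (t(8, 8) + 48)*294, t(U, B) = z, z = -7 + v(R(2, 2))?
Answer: 134008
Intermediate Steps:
z = -6 (z = -7 + 1 = -6)
t(U, B) = -6
X = 12348 (X = (-6 + 48)*294 = 42*294 = 12348)
b = 121660 (b = 1540*79 = 121660)
b + X = 121660 + 12348 = 134008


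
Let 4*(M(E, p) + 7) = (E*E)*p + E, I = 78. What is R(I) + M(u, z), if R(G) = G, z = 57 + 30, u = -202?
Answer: 1775015/2 ≈ 8.8751e+5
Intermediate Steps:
z = 87
M(E, p) = -7 + E/4 + p*E²/4 (M(E, p) = -7 + ((E*E)*p + E)/4 = -7 + (E²*p + E)/4 = -7 + (p*E² + E)/4 = -7 + (E + p*E²)/4 = -7 + (E/4 + p*E²/4) = -7 + E/4 + p*E²/4)
R(I) + M(u, z) = 78 + (-7 + (¼)*(-202) + (¼)*87*(-202)²) = 78 + (-7 - 101/2 + (¼)*87*40804) = 78 + (-7 - 101/2 + 887487) = 78 + 1774859/2 = 1775015/2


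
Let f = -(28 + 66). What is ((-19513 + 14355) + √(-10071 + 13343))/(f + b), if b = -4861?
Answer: 5158/4955 - 2*√818/4955 ≈ 1.0294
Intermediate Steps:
f = -94 (f = -1*94 = -94)
((-19513 + 14355) + √(-10071 + 13343))/(f + b) = ((-19513 + 14355) + √(-10071 + 13343))/(-94 - 4861) = (-5158 + √3272)/(-4955) = (-5158 + 2*√818)*(-1/4955) = 5158/4955 - 2*√818/4955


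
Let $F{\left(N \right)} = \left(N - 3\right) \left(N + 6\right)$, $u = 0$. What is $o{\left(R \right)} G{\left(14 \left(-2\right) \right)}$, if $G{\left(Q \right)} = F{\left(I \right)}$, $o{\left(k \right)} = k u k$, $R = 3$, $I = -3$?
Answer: $0$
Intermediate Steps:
$o{\left(k \right)} = 0$ ($o{\left(k \right)} = k 0 k = 0 k = 0$)
$F{\left(N \right)} = \left(-3 + N\right) \left(6 + N\right)$
$G{\left(Q \right)} = -18$ ($G{\left(Q \right)} = -18 + \left(-3\right)^{2} + 3 \left(-3\right) = -18 + 9 - 9 = -18$)
$o{\left(R \right)} G{\left(14 \left(-2\right) \right)} = 0 \left(-18\right) = 0$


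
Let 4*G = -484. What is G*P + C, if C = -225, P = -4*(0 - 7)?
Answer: -3613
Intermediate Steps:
G = -121 (G = (¼)*(-484) = -121)
P = 28 (P = -4*(-7) = 28)
G*P + C = -121*28 - 225 = -3388 - 225 = -3613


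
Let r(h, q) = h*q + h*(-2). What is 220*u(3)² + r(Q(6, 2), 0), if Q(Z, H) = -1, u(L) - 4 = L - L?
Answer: 3522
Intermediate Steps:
u(L) = 4 (u(L) = 4 + (L - L) = 4 + 0 = 4)
r(h, q) = -2*h + h*q (r(h, q) = h*q - 2*h = -2*h + h*q)
220*u(3)² + r(Q(6, 2), 0) = 220*4² - (-2 + 0) = 220*16 - 1*(-2) = 3520 + 2 = 3522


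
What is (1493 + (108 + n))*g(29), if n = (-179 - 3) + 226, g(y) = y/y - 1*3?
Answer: -3290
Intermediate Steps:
g(y) = -2 (g(y) = 1 - 3 = -2)
n = 44 (n = -182 + 226 = 44)
(1493 + (108 + n))*g(29) = (1493 + (108 + 44))*(-2) = (1493 + 152)*(-2) = 1645*(-2) = -3290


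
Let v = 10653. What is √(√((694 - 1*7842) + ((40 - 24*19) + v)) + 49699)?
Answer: √(49699 + √3089) ≈ 223.06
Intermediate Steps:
√(√((694 - 1*7842) + ((40 - 24*19) + v)) + 49699) = √(√((694 - 1*7842) + ((40 - 24*19) + 10653)) + 49699) = √(√((694 - 7842) + ((40 - 456) + 10653)) + 49699) = √(√(-7148 + (-416 + 10653)) + 49699) = √(√(-7148 + 10237) + 49699) = √(√3089 + 49699) = √(49699 + √3089)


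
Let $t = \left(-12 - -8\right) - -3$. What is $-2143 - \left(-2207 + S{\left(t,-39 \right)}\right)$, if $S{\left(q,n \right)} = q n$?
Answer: $25$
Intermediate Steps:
$t = -1$ ($t = \left(-12 + 8\right) + 3 = -4 + 3 = -1$)
$S{\left(q,n \right)} = n q$
$-2143 - \left(-2207 + S{\left(t,-39 \right)}\right) = -2143 + \left(2207 - \left(-39\right) \left(-1\right)\right) = -2143 + \left(2207 - 39\right) = -2143 + 2168 = 25$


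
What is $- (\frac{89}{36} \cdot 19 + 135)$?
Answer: $- \frac{6551}{36} \approx -181.97$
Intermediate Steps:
$- (\frac{89}{36} \cdot 19 + 135) = - (\frac{1691}{36} + 135) = \left(-1\right) \frac{6551}{36} = - \frac{6551}{36}$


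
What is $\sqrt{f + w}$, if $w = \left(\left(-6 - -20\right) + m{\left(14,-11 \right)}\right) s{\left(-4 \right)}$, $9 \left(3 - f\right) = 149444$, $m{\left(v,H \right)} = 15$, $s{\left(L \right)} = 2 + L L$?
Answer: $\frac{i \sqrt{144719}}{3} \approx 126.81 i$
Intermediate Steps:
$s{\left(L \right)} = 2 + L^{2}$
$f = - \frac{149417}{9}$ ($f = 3 - \frac{149444}{9} = - \frac{149417}{9} \approx -16602.0$)
$w = 522$ ($w = \left(\left(-6 - -20\right) + 15\right) \left(2 + \left(-4\right)^{2}\right) = \left(\left(-6 + 20\right) + 15\right) \left(2 + 16\right) = \left(14 + 15\right) 18 = 29 \cdot 18 = 522$)
$\sqrt{f + w} = \sqrt{- \frac{149417}{9} + 522} = \sqrt{- \frac{144719}{9}} = \frac{i \sqrt{144719}}{3}$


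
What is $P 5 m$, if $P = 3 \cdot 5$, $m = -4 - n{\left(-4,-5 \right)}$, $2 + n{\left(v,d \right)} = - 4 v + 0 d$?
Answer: $-1350$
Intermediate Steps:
$n{\left(v,d \right)} = -2 - 4 v$ ($n{\left(v,d \right)} = -2 + \left(- 4 v + 0 d\right) = -2 + \left(- 4 v + 0\right) = -2 - 4 v$)
$m = -18$ ($m = -4 - \left(-2 - -16\right) = -4 - \left(-2 + 16\right) = -4 - 14 = -18$)
$P = 15$
$P 5 m = 15 \cdot 5 \left(-18\right) = 75 \left(-18\right) = -1350$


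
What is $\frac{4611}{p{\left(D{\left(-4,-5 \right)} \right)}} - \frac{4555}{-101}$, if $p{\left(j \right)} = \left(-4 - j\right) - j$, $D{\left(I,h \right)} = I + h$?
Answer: $\frac{529481}{1414} \approx 374.46$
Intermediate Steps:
$p{\left(j \right)} = -4 - 2 j$
$\frac{4611}{p{\left(D{\left(-4,-5 \right)} \right)}} - \frac{4555}{-101} = \frac{4611}{-4 - 2 \left(-4 - 5\right)} - \frac{4555}{-101} = \frac{4611}{-4 - -18} - - \frac{4555}{101} = \frac{4611}{-4 + 18} + \frac{4555}{101} = \frac{4611}{14} + \frac{4555}{101} = \frac{529481}{1414}$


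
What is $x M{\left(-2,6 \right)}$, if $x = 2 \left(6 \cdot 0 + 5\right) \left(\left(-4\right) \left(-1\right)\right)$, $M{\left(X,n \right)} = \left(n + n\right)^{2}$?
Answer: $5760$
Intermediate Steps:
$M{\left(X,n \right)} = 4 n^{2}$ ($M{\left(X,n \right)} = \left(2 n\right)^{2} = 4 n^{2}$)
$x = 40$ ($x = 2 \left(0 + 5\right) 4 = 2 \cdot 5 \cdot 4 = 10 \cdot 4 = 40$)
$x M{\left(-2,6 \right)} = 40 \cdot 4 \cdot 6^{2} = 40 \cdot 4 \cdot 36 = 40 \cdot 144 = 5760$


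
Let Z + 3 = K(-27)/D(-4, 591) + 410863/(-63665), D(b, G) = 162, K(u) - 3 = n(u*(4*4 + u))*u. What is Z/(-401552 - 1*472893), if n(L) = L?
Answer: 101306606/1503131604975 ≈ 6.7397e-5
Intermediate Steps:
K(u) = 3 + u²*(16 + u) (K(u) = 3 + (u*(4*4 + u))*u = 3 + (u*(16 + u))*u = 3 + u²*(16 + u))
Z = -101306606/1718955 (Z = -3 + ((3 + (-27)²*(16 - 27))/162 + 410863/(-63665)) = -3 + ((3 + 729*(-11))*(1/162) + 410863*(-1/63665)) = -3 + ((3 - 8019)*(1/162) - 410863/63665) = -3 + (-8016*1/162 - 410863/63665) = -3 + (-1336/27 - 410863/63665) = -3 - 96149741/1718955 = -101306606/1718955 ≈ -58.935)
Z/(-401552 - 1*472893) = -101306606/(1718955*(-401552 - 1*472893)) = -101306606/(1718955*(-401552 - 472893)) = -101306606/1718955/(-874445) = -101306606/1718955*(-1/874445) = 101306606/1503131604975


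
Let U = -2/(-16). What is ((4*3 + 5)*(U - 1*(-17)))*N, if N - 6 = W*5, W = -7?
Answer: -67541/8 ≈ -8442.6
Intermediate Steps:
U = 1/8 (U = -2*(-1/16) = 1/8 ≈ 0.12500)
N = -29 (N = 6 - 7*5 = 6 - 35 = -29)
((4*3 + 5)*(U - 1*(-17)))*N = ((4*3 + 5)*(1/8 - 1*(-17)))*(-29) = ((12 + 5)*(1/8 + 17))*(-29) = (17*(137/8))*(-29) = (2329/8)*(-29) = -67541/8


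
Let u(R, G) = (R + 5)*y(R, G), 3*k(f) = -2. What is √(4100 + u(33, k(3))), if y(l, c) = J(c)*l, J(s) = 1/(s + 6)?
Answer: √69362/4 ≈ 65.842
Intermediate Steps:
J(s) = 1/(6 + s)
y(l, c) = l/(6 + c)
k(f) = -⅔ (k(f) = (⅓)*(-2) = -⅔)
u(R, G) = R*(5 + R)/(6 + G) (u(R, G) = (R + 5)*(R/(6 + G)) = (5 + R)*(R/(6 + G)) = R*(5 + R)/(6 + G))
√(4100 + u(33, k(3))) = √(4100 + 33*(5 + 33)/(6 - ⅔)) = √(4100 + 33*38/(16/3)) = √(4100 + 33*(3/16)*38) = √(4100 + 1881/8) = √(34681/8) = √69362/4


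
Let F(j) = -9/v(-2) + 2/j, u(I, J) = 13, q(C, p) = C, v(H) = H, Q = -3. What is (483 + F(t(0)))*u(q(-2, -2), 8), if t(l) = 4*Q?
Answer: 19006/3 ≈ 6335.3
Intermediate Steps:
t(l) = -12 (t(l) = 4*(-3) = -12)
F(j) = 9/2 + 2/j (F(j) = -9/(-2) + 2/j = -9*(-1/2) + 2/j = 9/2 + 2/j)
(483 + F(t(0)))*u(q(-2, -2), 8) = (483 + (9/2 + 2/(-12)))*13 = (483 + (9/2 + 2*(-1/12)))*13 = (483 + (9/2 - 1/6))*13 = (483 + 13/3)*13 = (1462/3)*13 = 19006/3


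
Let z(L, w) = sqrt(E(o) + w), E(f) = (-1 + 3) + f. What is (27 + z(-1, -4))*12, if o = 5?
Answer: 324 + 12*sqrt(3) ≈ 344.78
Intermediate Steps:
E(f) = 2 + f
z(L, w) = sqrt(7 + w) (z(L, w) = sqrt((2 + 5) + w) = sqrt(7 + w))
(27 + z(-1, -4))*12 = (27 + sqrt(7 - 4))*12 = (27 + sqrt(3))*12 = 324 + 12*sqrt(3)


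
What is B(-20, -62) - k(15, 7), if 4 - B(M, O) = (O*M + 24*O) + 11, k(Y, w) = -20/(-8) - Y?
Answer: 507/2 ≈ 253.50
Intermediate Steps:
k(Y, w) = 5/2 - Y (k(Y, w) = -20*(-⅛) - Y = 5/2 - Y)
B(M, O) = -7 - 24*O - M*O (B(M, O) = 4 - ((O*M + 24*O) + 11) = 4 - ((M*O + 24*O) + 11) = 4 - ((24*O + M*O) + 11) = 4 - (11 + 24*O + M*O) = 4 + (-11 - 24*O - M*O) = -7 - 24*O - M*O)
B(-20, -62) - k(15, 7) = (-7 - 24*(-62) - 1*(-20)*(-62)) - (5/2 - 1*15) = (-7 + 1488 - 1240) - (5/2 - 15) = 241 - 1*(-25/2) = 241 + 25/2 = 507/2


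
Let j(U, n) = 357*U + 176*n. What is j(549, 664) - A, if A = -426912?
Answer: 739769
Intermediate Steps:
j(U, n) = 176*n + 357*U
j(549, 664) - A = (176*664 + 357*549) - 1*(-426912) = (116864 + 195993) + 426912 = 312857 + 426912 = 739769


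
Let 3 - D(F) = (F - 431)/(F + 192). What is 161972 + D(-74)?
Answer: 19113555/118 ≈ 1.6198e+5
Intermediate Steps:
D(F) = 3 - (-431 + F)/(192 + F) (D(F) = 3 - (F - 431)/(F + 192) = 3 - (-431 + F)/(192 + F))
161972 + D(-74) = 161972 + (1007 + 2*(-74))/(192 - 74) = 161972 + (1007 - 148)/118 = 161972 + (1/118)*859 = 161972 + 859/118 = 19113555/118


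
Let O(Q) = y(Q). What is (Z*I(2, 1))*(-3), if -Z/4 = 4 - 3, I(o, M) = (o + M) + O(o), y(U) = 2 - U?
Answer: 36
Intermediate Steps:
O(Q) = 2 - Q
I(o, M) = 2 + M (I(o, M) = (o + M) + (2 - o) = (M + o) + (2 - o) = 2 + M)
Z = -4 (Z = -4*(4 - 3) = -4*1 = -4)
(Z*I(2, 1))*(-3) = -4*(2 + 1)*(-3) = -4*3*(-3) = -12*(-3) = 36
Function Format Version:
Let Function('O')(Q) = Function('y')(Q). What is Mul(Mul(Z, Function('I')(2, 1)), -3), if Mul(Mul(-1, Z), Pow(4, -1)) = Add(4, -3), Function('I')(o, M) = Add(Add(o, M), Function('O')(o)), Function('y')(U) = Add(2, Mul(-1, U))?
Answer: 36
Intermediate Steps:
Function('O')(Q) = Add(2, Mul(-1, Q))
Function('I')(o, M) = Add(2, M) (Function('I')(o, M) = Add(Add(o, M), Add(2, Mul(-1, o))) = Add(Add(M, o), Add(2, Mul(-1, o))) = Add(2, M))
Z = -4 (Z = Mul(-4, Add(4, -3)) = Mul(-4, 1) = -4)
Mul(Mul(Z, Function('I')(2, 1)), -3) = Mul(Mul(-4, Add(2, 1)), -3) = Mul(Mul(-4, 3), -3) = Mul(-12, -3) = 36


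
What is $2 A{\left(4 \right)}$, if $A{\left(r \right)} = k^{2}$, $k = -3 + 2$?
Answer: $2$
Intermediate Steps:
$k = -1$
$A{\left(r \right)} = 1$ ($A{\left(r \right)} = \left(-1\right)^{2} = 1$)
$2 A{\left(4 \right)} = 2 \cdot 1 = 2$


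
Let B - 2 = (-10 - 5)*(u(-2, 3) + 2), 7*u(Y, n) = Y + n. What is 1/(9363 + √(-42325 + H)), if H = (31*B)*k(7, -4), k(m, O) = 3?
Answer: 65541/613976281 - I*√2211286/613976281 ≈ 0.00010675 - 2.422e-6*I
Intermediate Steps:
u(Y, n) = Y/7 + n/7 (u(Y, n) = (Y + n)/7 = Y/7 + n/7)
B = -211/7 (B = 2 + (-10 - 5)*(((⅐)*(-2) + (⅐)*3) + 2) = 2 - 15*((-2/7 + 3/7) + 2) = 2 - 15*(⅐ + 2) = 2 - 15*15/7 = 2 - 225/7 = -211/7 ≈ -30.143)
H = -19623/7 (H = (31*(-211/7))*3 = -6541/7*3 = -19623/7 ≈ -2803.3)
1/(9363 + √(-42325 + H)) = 1/(9363 + √(-42325 - 19623/7)) = 1/(9363 + √(-315898/7)) = 1/(9363 + I*√2211286/7)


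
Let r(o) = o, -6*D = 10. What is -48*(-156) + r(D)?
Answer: 22459/3 ≈ 7486.3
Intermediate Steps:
D = -5/3 (D = -⅙*10 = -5/3 ≈ -1.6667)
-48*(-156) + r(D) = -48*(-156) - 5/3 = 7488 - 5/3 = 22459/3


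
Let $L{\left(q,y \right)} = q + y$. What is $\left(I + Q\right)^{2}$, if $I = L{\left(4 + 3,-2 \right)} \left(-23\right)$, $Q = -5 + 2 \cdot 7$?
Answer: $11236$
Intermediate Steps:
$Q = 9$ ($Q = -5 + 14 = 9$)
$I = -115$ ($I = \left(\left(4 + 3\right) - 2\right) \left(-23\right) = \left(7 - 2\right) \left(-23\right) = 5 \left(-23\right) = -115$)
$\left(I + Q\right)^{2} = \left(-115 + 9\right)^{2} = \left(-106\right)^{2} = 11236$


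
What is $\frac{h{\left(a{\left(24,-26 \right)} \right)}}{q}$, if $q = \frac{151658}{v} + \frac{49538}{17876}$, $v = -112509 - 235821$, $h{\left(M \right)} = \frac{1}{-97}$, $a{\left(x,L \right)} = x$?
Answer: $- \frac{1556686770}{352704928451} \approx -0.0044136$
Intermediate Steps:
$h{\left(M \right)} = - \frac{1}{97}$
$v = -348330$ ($v = -112509 - 235821 = -348330$)
$q = \frac{3636133283}{1556686770}$ ($q = \frac{151658}{-348330} + \frac{49538}{17876} = 151658 \left(- \frac{1}{348330}\right) + 49538 \cdot \frac{1}{17876} = - \frac{75829}{174165} + \frac{24769}{8938} = \frac{3636133283}{1556686770} \approx 2.3358$)
$\frac{h{\left(a{\left(24,-26 \right)} \right)}}{q} = - \frac{1}{97 \cdot \frac{3636133283}{1556686770}} = \left(- \frac{1}{97}\right) \frac{1556686770}{3636133283} = - \frac{1556686770}{352704928451}$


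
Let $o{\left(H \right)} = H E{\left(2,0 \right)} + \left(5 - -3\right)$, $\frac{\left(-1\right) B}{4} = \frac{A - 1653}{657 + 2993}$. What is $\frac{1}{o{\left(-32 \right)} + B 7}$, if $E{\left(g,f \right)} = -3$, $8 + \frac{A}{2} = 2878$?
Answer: $\frac{1825}{132582} \approx 0.013765$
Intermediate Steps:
$A = 5740$ ($A = -16 + 2 \cdot 2878 = -16 + 5756 = 5740$)
$B = - \frac{8174}{1825}$ ($B = - 4 \frac{5740 - 1653}{657 + 2993} = - 4 \cdot \frac{4087}{3650} = - 4 \cdot 4087 \cdot \frac{1}{3650} = \left(-4\right) \frac{4087}{3650} = - \frac{8174}{1825} \approx -4.4789$)
$o{\left(H \right)} = 8 - 3 H$ ($o{\left(H \right)} = H \left(-3\right) + \left(5 - -3\right) = - 3 H + \left(5 + 3\right) = - 3 H + 8 = 8 - 3 H$)
$\frac{1}{o{\left(-32 \right)} + B 7} = \frac{1}{\left(8 - -96\right) - \frac{57218}{1825}} = \frac{1}{\left(8 + 96\right) - \frac{57218}{1825}} = \frac{1}{104 - \frac{57218}{1825}} = \frac{1}{\frac{132582}{1825}} = \frac{1825}{132582}$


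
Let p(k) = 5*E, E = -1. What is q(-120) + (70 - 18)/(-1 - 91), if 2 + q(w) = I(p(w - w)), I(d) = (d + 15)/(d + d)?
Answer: -82/23 ≈ -3.5652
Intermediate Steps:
p(k) = -5 (p(k) = 5*(-1) = -5)
I(d) = (15 + d)/(2*d) (I(d) = (15 + d)/((2*d)) = (15 + d)*(1/(2*d)) = (15 + d)/(2*d))
q(w) = -3 (q(w) = -2 + (1/2)*(15 - 5)/(-5) = -2 + (1/2)*(-1/5)*10 = -2 - 1 = -3)
q(-120) + (70 - 18)/(-1 - 91) = -3 + (70 - 18)/(-1 - 91) = -3 + 52/(-92) = -3 + 52*(-1/92) = -3 - 13/23 = -82/23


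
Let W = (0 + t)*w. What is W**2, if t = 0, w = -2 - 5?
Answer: 0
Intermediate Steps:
w = -7
W = 0 (W = (0 + 0)*(-7) = 0*(-7) = 0)
W**2 = 0**2 = 0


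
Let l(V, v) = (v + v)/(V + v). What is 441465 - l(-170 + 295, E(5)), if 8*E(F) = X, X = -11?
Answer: 436608907/989 ≈ 4.4147e+5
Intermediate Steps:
E(F) = -11/8 (E(F) = (⅛)*(-11) = -11/8)
l(V, v) = 2*v/(V + v) (l(V, v) = (2*v)/(V + v) = 2*v/(V + v))
441465 - l(-170 + 295, E(5)) = 441465 - 2*(-11)/(8*((-170 + 295) - 11/8)) = 441465 - 2*(-11)/(8*(125 - 11/8)) = 441465 - 2*(-11)/(8*989/8) = 441465 - 2*(-11)*8/(8*989) = 441465 - 1*(-22/989) = 441465 + 22/989 = 436608907/989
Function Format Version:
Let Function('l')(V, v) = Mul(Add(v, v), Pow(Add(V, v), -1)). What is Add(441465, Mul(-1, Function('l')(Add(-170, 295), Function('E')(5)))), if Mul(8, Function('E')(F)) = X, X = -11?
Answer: Rational(436608907, 989) ≈ 4.4147e+5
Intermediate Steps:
Function('E')(F) = Rational(-11, 8) (Function('E')(F) = Mul(Rational(1, 8), -11) = Rational(-11, 8))
Function('l')(V, v) = Mul(2, v, Pow(Add(V, v), -1)) (Function('l')(V, v) = Mul(Mul(2, v), Pow(Add(V, v), -1)) = Mul(2, v, Pow(Add(V, v), -1)))
Add(441465, Mul(-1, Function('l')(Add(-170, 295), Function('E')(5)))) = Add(441465, Mul(-1, Mul(2, Rational(-11, 8), Pow(Add(Add(-170, 295), Rational(-11, 8)), -1)))) = Add(441465, Mul(-1, Mul(2, Rational(-11, 8), Pow(Add(125, Rational(-11, 8)), -1)))) = Add(441465, Mul(-1, Mul(2, Rational(-11, 8), Pow(Rational(989, 8), -1)))) = Add(441465, Mul(-1, Mul(2, Rational(-11, 8), Rational(8, 989)))) = Add(441465, Mul(-1, Rational(-22, 989))) = Add(441465, Rational(22, 989)) = Rational(436608907, 989)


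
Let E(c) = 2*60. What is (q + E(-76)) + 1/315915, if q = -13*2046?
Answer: -8364797369/315915 ≈ -26478.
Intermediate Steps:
q = -26598
E(c) = 120
(q + E(-76)) + 1/315915 = (-26598 + 120) + 1/315915 = -26478 + 1/315915 = -8364797369/315915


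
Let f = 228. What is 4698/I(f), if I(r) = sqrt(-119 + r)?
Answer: 4698*sqrt(109)/109 ≈ 449.99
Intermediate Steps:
4698/I(f) = 4698/(sqrt(-119 + 228)) = 4698/(sqrt(109)) = 4698*(sqrt(109)/109) = 4698*sqrt(109)/109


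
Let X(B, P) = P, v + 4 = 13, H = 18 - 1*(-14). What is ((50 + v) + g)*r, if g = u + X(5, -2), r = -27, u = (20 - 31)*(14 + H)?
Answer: 12123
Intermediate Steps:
H = 32 (H = 18 + 14 = 32)
v = 9 (v = -4 + 13 = 9)
u = -506 (u = (20 - 31)*(14 + 32) = -11*46 = -506)
g = -508 (g = -506 - 2 = -508)
((50 + v) + g)*r = ((50 + 9) - 508)*(-27) = (59 - 508)*(-27) = -449*(-27) = 12123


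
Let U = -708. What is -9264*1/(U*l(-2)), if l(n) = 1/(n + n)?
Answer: -3088/59 ≈ -52.339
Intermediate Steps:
l(n) = 1/(2*n)
-9264*1/(U*l(-2)) = -9264/(((½)/(-2))*(-708)) = -9264/(((½)*(-½))*(-708)) = -9264/((-¼*(-708))) = -9264/177 = -9264*1/177 = -3088/59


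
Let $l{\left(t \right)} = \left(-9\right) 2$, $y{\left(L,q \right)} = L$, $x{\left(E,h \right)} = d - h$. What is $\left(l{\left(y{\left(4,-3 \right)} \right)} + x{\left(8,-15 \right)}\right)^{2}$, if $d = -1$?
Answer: $16$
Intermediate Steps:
$x{\left(E,h \right)} = -1 - h$
$l{\left(t \right)} = -18$
$\left(l{\left(y{\left(4,-3 \right)} \right)} + x{\left(8,-15 \right)}\right)^{2} = \left(-18 - -14\right)^{2} = \left(-18 + \left(-1 + 15\right)\right)^{2} = \left(-18 + 14\right)^{2} = \left(-4\right)^{2} = 16$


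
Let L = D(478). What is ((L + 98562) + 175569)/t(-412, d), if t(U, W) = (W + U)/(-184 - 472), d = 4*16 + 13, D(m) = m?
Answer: 180143504/335 ≈ 5.3774e+5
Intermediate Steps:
d = 77 (d = 64 + 13 = 77)
L = 478
t(U, W) = -U/656 - W/656 (t(U, W) = (U + W)/(-656) = (U + W)*(-1/656) = -U/656 - W/656)
((L + 98562) + 175569)/t(-412, d) = ((478 + 98562) + 175569)/(-1/656*(-412) - 1/656*77) = (99040 + 175569)/(103/164 - 77/656) = 274609/(335/656) = 274609*(656/335) = 180143504/335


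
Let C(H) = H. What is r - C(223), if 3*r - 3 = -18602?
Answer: -19268/3 ≈ -6422.7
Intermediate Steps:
r = -18599/3 (r = 1 + (⅓)*(-18602) = 1 - 18602/3 = -18599/3 ≈ -6199.7)
r - C(223) = -18599/3 - 1*223 = -18599/3 - 223 = -19268/3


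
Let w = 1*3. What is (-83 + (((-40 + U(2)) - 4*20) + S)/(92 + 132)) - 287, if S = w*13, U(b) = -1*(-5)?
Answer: -20739/56 ≈ -370.34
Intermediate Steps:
w = 3
U(b) = 5
S = 39 (S = 3*13 = 39)
(-83 + (((-40 + U(2)) - 4*20) + S)/(92 + 132)) - 287 = (-83 + (((-40 + 5) - 4*20) + 39)/(92 + 132)) - 287 = (-83 + ((-35 - 80) + 39)/224) - 287 = (-83 + (-115 + 39)*(1/224)) - 287 = (-83 - 76*1/224) - 287 = (-83 - 19/56) - 287 = -4667/56 - 287 = -20739/56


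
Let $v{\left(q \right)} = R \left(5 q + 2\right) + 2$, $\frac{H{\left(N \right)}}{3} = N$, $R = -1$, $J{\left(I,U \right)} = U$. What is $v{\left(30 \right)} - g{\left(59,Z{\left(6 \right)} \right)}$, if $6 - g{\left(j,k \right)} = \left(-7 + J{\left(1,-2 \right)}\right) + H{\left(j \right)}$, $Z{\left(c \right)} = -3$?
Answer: $12$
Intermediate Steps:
$H{\left(N \right)} = 3 N$
$g{\left(j,k \right)} = 15 - 3 j$ ($g{\left(j,k \right)} = 6 - \left(\left(-7 - 2\right) + 3 j\right) = 6 - \left(-9 + 3 j\right) = 15 - 3 j$)
$v{\left(q \right)} = - 5 q$ ($v{\left(q \right)} = - (5 q + 2) + 2 = - (2 + 5 q) + 2 = \left(-2 - 5 q\right) + 2 = - 5 q$)
$v{\left(30 \right)} - g{\left(59,Z{\left(6 \right)} \right)} = \left(-5\right) 30 - \left(15 - 177\right) = -150 - \left(15 - 177\right) = -150 - -162 = -150 + 162 = 12$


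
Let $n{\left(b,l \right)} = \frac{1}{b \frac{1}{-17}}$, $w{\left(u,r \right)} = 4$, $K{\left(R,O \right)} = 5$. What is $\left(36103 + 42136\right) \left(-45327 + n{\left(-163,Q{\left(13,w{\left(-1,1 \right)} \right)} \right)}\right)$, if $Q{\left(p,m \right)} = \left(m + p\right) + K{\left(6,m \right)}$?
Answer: $- \frac{578051951876}{163} \approx -3.5463 \cdot 10^{9}$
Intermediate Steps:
$Q{\left(p,m \right)} = 5 + m + p$ ($Q{\left(p,m \right)} = \left(m + p\right) + 5 = 5 + m + p$)
$n{\left(b,l \right)} = - \frac{17}{b}$ ($n{\left(b,l \right)} = \frac{1}{b \left(- \frac{1}{17}\right)} = \frac{1}{\left(- \frac{1}{17}\right) b} = - \frac{17}{b}$)
$\left(36103 + 42136\right) \left(-45327 + n{\left(-163,Q{\left(13,w{\left(-1,1 \right)} \right)} \right)}\right) = \left(36103 + 42136\right) \left(-45327 - \frac{17}{-163}\right) = 78239 \left(-45327 - - \frac{17}{163}\right) = 78239 \left(-45327 + \frac{17}{163}\right) = 78239 \left(- \frac{7388284}{163}\right) = - \frac{578051951876}{163}$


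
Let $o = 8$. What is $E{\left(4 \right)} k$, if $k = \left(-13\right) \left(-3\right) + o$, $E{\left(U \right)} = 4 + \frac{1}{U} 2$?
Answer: $\frac{423}{2} \approx 211.5$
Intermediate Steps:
$E{\left(U \right)} = 4 + \frac{2}{U}$
$k = 47$ ($k = \left(-13\right) \left(-3\right) + 8 = 39 + 8 = 47$)
$E{\left(4 \right)} k = \left(4 + \frac{2}{4}\right) 47 = \left(4 + 2 \cdot \frac{1}{4}\right) 47 = \left(4 + \frac{1}{2}\right) 47 = \frac{9}{2} \cdot 47 = \frac{423}{2}$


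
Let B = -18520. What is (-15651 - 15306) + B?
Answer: -49477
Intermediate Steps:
(-15651 - 15306) + B = (-15651 - 15306) - 18520 = -30957 - 18520 = -49477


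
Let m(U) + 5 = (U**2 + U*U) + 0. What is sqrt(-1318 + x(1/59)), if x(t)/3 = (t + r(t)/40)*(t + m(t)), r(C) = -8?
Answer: I*sqrt(398438175190)/17405 ≈ 36.267*I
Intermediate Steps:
m(U) = -5 + 2*U**2 (m(U) = -5 + ((U**2 + U*U) + 0) = -5 + ((U**2 + U**2) + 0) = -5 + (2*U**2 + 0) = -5 + 2*U**2)
x(t) = 3*(-1/5 + t)*(-5 + t + 2*t**2) (x(t) = 3*((t - 8/40)*(t + (-5 + 2*t**2))) = 3*((t - 8*1/40)*(-5 + t + 2*t**2)) = 3*((t - 1/5)*(-5 + t + 2*t**2)) = 3*((-1/5 + t)*(-5 + t + 2*t**2)) = 3*(-1/5 + t)*(-5 + t + 2*t**2))
sqrt(-1318 + x(1/59)) = sqrt(-1318 + (3 + 6*(1/59)**3 - 78/5/59 + 9*(1/59)**2/5)) = sqrt(-1318 + (3 + 6*(1/59)**3 - 78/5*1/59 + 9*(1/59)**2/5)) = sqrt(-1318 + (3 + 6*(1/205379) - 78/295 + (9/5)*(1/3481))) = sqrt(-1318 + (3 + 6/205379 - 78/295 + 9/17405)) = sqrt(-1318 + 2809728/1026895) = sqrt(-1350637882/1026895) = I*sqrt(398438175190)/17405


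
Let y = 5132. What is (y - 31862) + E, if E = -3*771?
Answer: -29043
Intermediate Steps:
E = -2313
(y - 31862) + E = (5132 - 31862) - 2313 = -26730 - 2313 = -29043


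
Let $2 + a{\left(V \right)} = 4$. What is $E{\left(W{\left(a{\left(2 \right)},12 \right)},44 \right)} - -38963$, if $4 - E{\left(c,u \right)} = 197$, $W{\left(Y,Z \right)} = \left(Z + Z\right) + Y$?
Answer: $38770$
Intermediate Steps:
$a{\left(V \right)} = 2$ ($a{\left(V \right)} = -2 + 4 = 2$)
$W{\left(Y,Z \right)} = Y + 2 Z$ ($W{\left(Y,Z \right)} = 2 Z + Y = Y + 2 Z$)
$E{\left(c,u \right)} = -193$ ($E{\left(c,u \right)} = 4 - 197 = -193$)
$E{\left(W{\left(a{\left(2 \right)},12 \right)},44 \right)} - -38963 = -193 - -38963 = -193 + 38963 = 38770$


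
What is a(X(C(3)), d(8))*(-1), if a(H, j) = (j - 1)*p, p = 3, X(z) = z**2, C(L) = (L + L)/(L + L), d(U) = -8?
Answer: 27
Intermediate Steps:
C(L) = 1 (C(L) = (2*L)/((2*L)) = (2*L)*(1/(2*L)) = 1)
a(H, j) = -3 + 3*j (a(H, j) = (j - 1)*3 = (-1 + j)*3 = -3 + 3*j)
a(X(C(3)), d(8))*(-1) = (-3 + 3*(-8))*(-1) = (-3 - 24)*(-1) = -27*(-1) = 27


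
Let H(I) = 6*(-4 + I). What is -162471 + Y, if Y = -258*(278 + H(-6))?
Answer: -218715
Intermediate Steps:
H(I) = -24 + 6*I
Y = -56244 (Y = -258*(278 + (-24 + 6*(-6))) = -258*(278 + (-24 - 36)) = -258*(278 - 60) = -258*218 = -1*56244 = -56244)
-162471 + Y = -162471 - 56244 = -218715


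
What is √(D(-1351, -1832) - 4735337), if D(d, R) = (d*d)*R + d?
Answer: 2*I*√837126230 ≈ 57866.0*I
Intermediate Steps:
D(d, R) = d + R*d² (D(d, R) = d²*R + d = R*d² + d = d + R*d²)
√(D(-1351, -1832) - 4735337) = √(-1351*(1 - 1832*(-1351)) - 4735337) = √(-1351*(1 + 2475032) - 4735337) = √(-1351*2475033 - 4735337) = √(-3343769583 - 4735337) = √(-3348504920) = 2*I*√837126230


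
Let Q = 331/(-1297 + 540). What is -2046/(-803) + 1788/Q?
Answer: -98745102/24163 ≈ -4086.6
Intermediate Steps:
Q = -331/757 (Q = 331/(-757) = 331*(-1/757) = -331/757 ≈ -0.43725)
-2046/(-803) + 1788/Q = -2046/(-803) + 1788/(-331/757) = -2046*(-1/803) + 1788*(-757/331) = 186/73 - 1353516/331 = -98745102/24163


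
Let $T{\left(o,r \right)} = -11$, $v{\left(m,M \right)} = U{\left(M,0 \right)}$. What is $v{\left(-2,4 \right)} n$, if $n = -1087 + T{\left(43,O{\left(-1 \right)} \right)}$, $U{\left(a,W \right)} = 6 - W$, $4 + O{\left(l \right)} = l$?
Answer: $-6588$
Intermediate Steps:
$O{\left(l \right)} = -4 + l$
$v{\left(m,M \right)} = 6$ ($v{\left(m,M \right)} = 6 - 0 = 6 + 0 = 6$)
$n = -1098$ ($n = -1087 - 11 = -1098$)
$v{\left(-2,4 \right)} n = 6 \left(-1098\right) = -6588$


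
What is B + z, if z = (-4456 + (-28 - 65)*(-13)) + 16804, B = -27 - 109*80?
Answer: 4810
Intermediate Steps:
B = -8747 (B = -27 - 8720 = -8747)
z = 13557 (z = (-4456 - 93*(-13)) + 16804 = (-4456 + 1209) + 16804 = -3247 + 16804 = 13557)
B + z = -8747 + 13557 = 4810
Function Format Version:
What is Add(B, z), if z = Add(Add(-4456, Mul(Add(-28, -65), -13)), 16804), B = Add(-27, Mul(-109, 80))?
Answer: 4810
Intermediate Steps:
B = -8747 (B = Add(-27, -8720) = -8747)
z = 13557 (z = Add(Add(-4456, Mul(-93, -13)), 16804) = Add(Add(-4456, 1209), 16804) = Add(-3247, 16804) = 13557)
Add(B, z) = Add(-8747, 13557) = 4810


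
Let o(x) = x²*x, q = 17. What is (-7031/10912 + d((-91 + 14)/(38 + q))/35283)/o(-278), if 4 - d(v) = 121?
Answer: 83117159/2757293487390464 ≈ 3.0144e-8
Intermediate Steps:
d(v) = -117 (d(v) = 4 - 1*121 = 4 - 121 = -117)
o(x) = x³
(-7031/10912 + d((-91 + 14)/(38 + q))/35283)/o(-278) = (-7031/10912 - 117/35283)/((-278)³) = (-7031*1/10912 - 117*1/35283)/(-21484952) = (-7031/10912 - 39/11761)*(-1/21484952) = -83117159/128336032*(-1/21484952) = 83117159/2757293487390464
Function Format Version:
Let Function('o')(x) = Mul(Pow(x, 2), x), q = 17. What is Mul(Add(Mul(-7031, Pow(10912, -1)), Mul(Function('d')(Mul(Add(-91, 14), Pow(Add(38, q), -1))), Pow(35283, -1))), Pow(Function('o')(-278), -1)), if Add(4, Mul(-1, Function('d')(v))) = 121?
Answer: Rational(83117159, 2757293487390464) ≈ 3.0144e-8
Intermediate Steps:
Function('d')(v) = -117 (Function('d')(v) = Add(4, Mul(-1, 121)) = Add(4, -121) = -117)
Function('o')(x) = Pow(x, 3)
Mul(Add(Mul(-7031, Pow(10912, -1)), Mul(Function('d')(Mul(Add(-91, 14), Pow(Add(38, q), -1))), Pow(35283, -1))), Pow(Function('o')(-278), -1)) = Mul(Add(Mul(-7031, Pow(10912, -1)), Mul(-117, Pow(35283, -1))), Pow(Pow(-278, 3), -1)) = Mul(Add(Mul(-7031, Rational(1, 10912)), Mul(-117, Rational(1, 35283))), Pow(-21484952, -1)) = Mul(Add(Rational(-7031, 10912), Rational(-39, 11761)), Rational(-1, 21484952)) = Mul(Rational(-83117159, 128336032), Rational(-1, 21484952)) = Rational(83117159, 2757293487390464)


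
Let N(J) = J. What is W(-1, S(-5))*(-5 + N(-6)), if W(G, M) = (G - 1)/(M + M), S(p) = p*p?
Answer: 11/25 ≈ 0.44000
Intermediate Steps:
S(p) = p²
W(G, M) = (-1 + G)/(2*M) (W(G, M) = (-1 + G)/((2*M)) = (-1 + G)*(1/(2*M)) = (-1 + G)/(2*M))
W(-1, S(-5))*(-5 + N(-6)) = ((-1 - 1)/(2*((-5)²)))*(-5 - 6) = ((½)*(-2)/25)*(-11) = ((½)*(1/25)*(-2))*(-11) = -1/25*(-11) = 11/25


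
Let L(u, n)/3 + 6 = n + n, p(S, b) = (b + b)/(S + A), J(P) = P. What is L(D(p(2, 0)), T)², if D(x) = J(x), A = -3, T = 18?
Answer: 8100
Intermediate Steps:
p(S, b) = 2*b/(-3 + S) (p(S, b) = (b + b)/(S - 3) = (2*b)/(-3 + S) = 2*b/(-3 + S))
D(x) = x
L(u, n) = -18 + 6*n (L(u, n) = -18 + 3*(n + n) = -18 + 3*(2*n) = -18 + 6*n)
L(D(p(2, 0)), T)² = (-18 + 6*18)² = (-18 + 108)² = 90² = 8100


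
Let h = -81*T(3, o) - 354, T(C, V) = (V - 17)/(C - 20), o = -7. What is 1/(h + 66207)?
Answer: 17/1117557 ≈ 1.5212e-5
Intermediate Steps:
T(C, V) = (-17 + V)/(-20 + C)
h = -7962/17 (h = -81*(-17 - 7)/(-20 + 3) - 354 = -81*(-24)/(-17) - 354 = -(-81)*(-24)/17 - 354 = -81*24/17 - 354 = -1944/17 - 354 = -7962/17 ≈ -468.35)
1/(h + 66207) = 1/(-7962/17 + 66207) = 1/(1117557/17) = 17/1117557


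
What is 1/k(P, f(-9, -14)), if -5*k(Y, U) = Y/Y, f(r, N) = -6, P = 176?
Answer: -5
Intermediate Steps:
k(Y, U) = -⅕ (k(Y, U) = -Y/(5*Y) = -⅕*1 = -⅕)
1/k(P, f(-9, -14)) = 1/(-⅕) = -5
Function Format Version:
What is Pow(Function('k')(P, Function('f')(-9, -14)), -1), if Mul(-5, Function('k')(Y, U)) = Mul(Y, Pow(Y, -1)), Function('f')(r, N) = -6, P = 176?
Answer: -5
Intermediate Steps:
Function('k')(Y, U) = Rational(-1, 5) (Function('k')(Y, U) = Mul(Rational(-1, 5), Mul(Y, Pow(Y, -1))) = Mul(Rational(-1, 5), 1) = Rational(-1, 5))
Pow(Function('k')(P, Function('f')(-9, -14)), -1) = Pow(Rational(-1, 5), -1) = -5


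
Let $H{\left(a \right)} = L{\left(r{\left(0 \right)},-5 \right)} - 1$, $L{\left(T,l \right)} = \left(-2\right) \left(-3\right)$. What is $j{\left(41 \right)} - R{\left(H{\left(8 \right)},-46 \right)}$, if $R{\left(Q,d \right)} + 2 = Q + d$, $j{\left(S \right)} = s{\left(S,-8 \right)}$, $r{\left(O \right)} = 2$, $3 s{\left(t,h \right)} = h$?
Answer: $\frac{121}{3} \approx 40.333$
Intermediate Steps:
$s{\left(t,h \right)} = \frac{h}{3}$
$L{\left(T,l \right)} = 6$
$j{\left(S \right)} = - \frac{8}{3}$ ($j{\left(S \right)} = \frac{1}{3} \left(-8\right) = - \frac{8}{3}$)
$H{\left(a \right)} = 5$ ($H{\left(a \right)} = 6 - 1 = 5$)
$R{\left(Q,d \right)} = -2 + Q + d$ ($R{\left(Q,d \right)} = -2 + \left(Q + d\right) = -2 + Q + d$)
$j{\left(41 \right)} - R{\left(H{\left(8 \right)},-46 \right)} = - \frac{8}{3} - \left(-2 + 5 - 46\right) = - \frac{8}{3} - -43 = - \frac{8}{3} + 43 = \frac{121}{3}$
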